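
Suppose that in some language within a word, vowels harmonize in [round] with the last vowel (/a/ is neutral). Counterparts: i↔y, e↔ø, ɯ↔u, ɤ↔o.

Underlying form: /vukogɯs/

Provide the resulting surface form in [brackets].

/u/ harmonizes with /ɯ/ ([-round]) → [ɯ]
/o/ harmonizes with /ɯ/ ([-round]) → [ɤ]

[vɯkɤgɯs]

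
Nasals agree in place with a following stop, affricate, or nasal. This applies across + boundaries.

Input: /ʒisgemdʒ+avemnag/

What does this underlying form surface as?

/m/ before /dʒ/ (palatal) → [ɲ]
/m/ before /n/ (alveolar) → [n]

[ʒisgeɲdʒ+avennag]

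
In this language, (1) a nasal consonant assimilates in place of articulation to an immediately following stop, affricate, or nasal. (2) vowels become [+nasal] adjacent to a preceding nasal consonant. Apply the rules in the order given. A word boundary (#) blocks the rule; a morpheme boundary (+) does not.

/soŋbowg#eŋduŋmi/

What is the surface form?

Rule 1: /ŋ/ before /b/ (labial) → [m]
Rule 1: /ŋ/ before /d/ (alveolar) → [n]
Rule 1: /ŋ/ before /m/ (labial) → [m]
After rule 1: sombowg#endummi
Rule 2: /i/ after nasal /m/ → [ĩ]

[sombowg#endummĩ]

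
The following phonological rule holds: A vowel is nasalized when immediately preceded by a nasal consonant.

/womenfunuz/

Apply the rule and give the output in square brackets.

/e/ after nasal /m/ → [ẽ]
/u/ after nasal /n/ → [ũ]

[womẽnfunũz]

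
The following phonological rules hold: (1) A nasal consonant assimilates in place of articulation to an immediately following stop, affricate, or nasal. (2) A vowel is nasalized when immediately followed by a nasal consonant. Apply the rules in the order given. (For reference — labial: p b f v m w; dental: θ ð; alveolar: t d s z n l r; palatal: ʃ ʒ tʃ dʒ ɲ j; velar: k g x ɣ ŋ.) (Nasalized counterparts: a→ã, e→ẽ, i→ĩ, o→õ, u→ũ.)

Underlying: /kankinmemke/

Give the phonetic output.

[kãŋkĩmmẽŋke]

Rule 1: /n/ before /k/ (velar) → [ŋ]
Rule 1: /n/ before /m/ (labial) → [m]
Rule 1: /m/ before /k/ (velar) → [ŋ]
After rule 1: kaŋkimmeŋke
Rule 2: /a/ before nasal /ŋ/ → [ã]
Rule 2: /i/ before nasal /m/ → [ĩ]
Rule 2: /e/ before nasal /ŋ/ → [ẽ]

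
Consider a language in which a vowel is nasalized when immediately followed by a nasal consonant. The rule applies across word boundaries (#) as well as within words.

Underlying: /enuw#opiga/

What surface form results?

[ẽnuw#opiga]

/e/ before nasal /n/ → [ẽ]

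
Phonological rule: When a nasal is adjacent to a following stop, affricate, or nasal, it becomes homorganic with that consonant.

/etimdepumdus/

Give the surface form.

/m/ before /d/ (alveolar) → [n]
/m/ before /d/ (alveolar) → [n]

[etindepundus]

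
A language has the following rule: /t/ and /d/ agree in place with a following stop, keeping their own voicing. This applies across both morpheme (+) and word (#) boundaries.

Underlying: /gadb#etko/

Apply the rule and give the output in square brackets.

[gabb#ekko]

/d/ before /b/ (labial) → [b]
/t/ before /k/ (velar) → [k]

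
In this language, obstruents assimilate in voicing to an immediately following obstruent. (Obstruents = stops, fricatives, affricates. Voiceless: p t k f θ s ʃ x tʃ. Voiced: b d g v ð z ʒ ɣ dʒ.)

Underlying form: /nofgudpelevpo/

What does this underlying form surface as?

/f/ before /g/ (voiced) → [v]
/d/ before /p/ (voiceless) → [t]
/v/ before /p/ (voiceless) → [f]

[novgutpelefpo]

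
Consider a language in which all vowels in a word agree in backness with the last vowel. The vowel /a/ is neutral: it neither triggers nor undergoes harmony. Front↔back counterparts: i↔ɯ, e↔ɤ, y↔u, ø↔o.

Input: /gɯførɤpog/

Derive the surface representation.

/ø/ harmonizes with /o/ ([+back]) → [o]

[gɯforɤpog]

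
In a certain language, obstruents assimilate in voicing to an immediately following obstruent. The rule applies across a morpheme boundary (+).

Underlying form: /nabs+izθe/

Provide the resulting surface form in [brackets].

[naps+isθe]

/b/ before /s/ (voiceless) → [p]
/z/ before /θ/ (voiceless) → [s]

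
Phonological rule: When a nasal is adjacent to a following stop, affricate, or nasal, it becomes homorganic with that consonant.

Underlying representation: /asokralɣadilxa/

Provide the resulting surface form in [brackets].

no segment meets the rule's conditions; no change.

[asokralɣadilxa]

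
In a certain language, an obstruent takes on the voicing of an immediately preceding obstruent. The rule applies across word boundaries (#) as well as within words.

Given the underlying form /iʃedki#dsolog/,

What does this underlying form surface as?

[iʃedgi#dzolog]

/k/ after /d/ (voiced) → [g]
/s/ after /d/ (voiced) → [z]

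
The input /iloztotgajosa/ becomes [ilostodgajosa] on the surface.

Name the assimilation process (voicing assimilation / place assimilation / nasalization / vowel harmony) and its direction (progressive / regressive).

voicing assimilation, regressive

/z/→[s] /t/→[d].
Each target copies a feature from the following segment, so the direction is regressive.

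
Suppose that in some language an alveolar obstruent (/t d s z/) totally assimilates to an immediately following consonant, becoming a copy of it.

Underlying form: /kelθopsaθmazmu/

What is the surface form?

[kelθopsaθmammu]

/z/ before /m/ → [m] (total assimilation)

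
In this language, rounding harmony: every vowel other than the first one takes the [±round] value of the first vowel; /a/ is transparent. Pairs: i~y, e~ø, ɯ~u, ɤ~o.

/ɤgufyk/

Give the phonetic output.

[ɤgɯfik]

/u/ harmonizes with /ɤ/ ([-round]) → [ɯ]
/y/ harmonizes with /ɤ/ ([-round]) → [i]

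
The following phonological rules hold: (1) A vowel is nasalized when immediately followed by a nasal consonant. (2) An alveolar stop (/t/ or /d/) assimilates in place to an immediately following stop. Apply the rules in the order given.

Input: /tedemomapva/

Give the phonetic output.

Rule 1: /e/ before nasal /m/ → [ẽ]
Rule 1: /o/ before nasal /m/ → [õ]
After rule 1: tedẽmõmapva
Rule 2: no segment meets the rule's conditions; no change.

[tedẽmõmapva]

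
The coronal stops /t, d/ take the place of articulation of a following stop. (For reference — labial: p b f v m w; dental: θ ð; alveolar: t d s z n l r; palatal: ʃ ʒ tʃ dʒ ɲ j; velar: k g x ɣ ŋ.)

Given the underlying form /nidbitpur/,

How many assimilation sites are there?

2

/d/ before /b/ (labial) → [b]
/t/ before /p/ (labial) → [p]
2 segments change.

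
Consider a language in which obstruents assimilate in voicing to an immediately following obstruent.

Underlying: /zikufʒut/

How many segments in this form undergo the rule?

/f/ before /ʒ/ (voiced) → [v]
1 segment changes.

1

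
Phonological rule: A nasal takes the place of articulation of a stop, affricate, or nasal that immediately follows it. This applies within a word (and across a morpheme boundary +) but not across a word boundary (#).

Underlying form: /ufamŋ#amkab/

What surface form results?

/m/ before /ŋ/ (velar) → [ŋ]
/m/ before /k/ (velar) → [ŋ]

[ufaŋŋ#aŋkab]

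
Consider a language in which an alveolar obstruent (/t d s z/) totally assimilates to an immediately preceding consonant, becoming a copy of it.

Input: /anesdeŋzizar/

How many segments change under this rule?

2

/d/ after /s/ → [s] (total assimilation)
/z/ after /ŋ/ → [ŋ] (total assimilation)
2 segments change.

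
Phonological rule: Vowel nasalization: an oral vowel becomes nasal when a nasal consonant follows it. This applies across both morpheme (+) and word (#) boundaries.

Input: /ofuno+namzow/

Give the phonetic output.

/u/ before nasal /n/ → [ũ]
/o/ before nasal /n/ → [õ]
/a/ before nasal /m/ → [ã]

[ofũnõ+nãmzow]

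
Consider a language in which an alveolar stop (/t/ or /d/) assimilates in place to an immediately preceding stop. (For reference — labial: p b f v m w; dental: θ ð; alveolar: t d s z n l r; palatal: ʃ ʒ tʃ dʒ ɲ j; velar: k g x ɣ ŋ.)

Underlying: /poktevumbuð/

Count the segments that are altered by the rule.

/t/ after /k/ (velar) → [k]
1 segment changes.

1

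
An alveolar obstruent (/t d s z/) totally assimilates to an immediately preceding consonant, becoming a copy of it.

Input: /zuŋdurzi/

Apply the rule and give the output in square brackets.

/d/ after /ŋ/ → [ŋ] (total assimilation)
/z/ after /r/ → [r] (total assimilation)

[zuŋŋurri]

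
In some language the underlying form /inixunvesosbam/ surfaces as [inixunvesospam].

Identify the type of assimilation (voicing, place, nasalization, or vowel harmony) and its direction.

/b/→[p].
Each target copies a feature from the preceding segment, so the direction is progressive.

voicing assimilation, progressive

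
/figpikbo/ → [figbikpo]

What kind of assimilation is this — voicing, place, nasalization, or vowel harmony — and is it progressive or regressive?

/p/→[b] /b/→[p].
Each target copies a feature from the preceding segment, so the direction is progressive.

voicing assimilation, progressive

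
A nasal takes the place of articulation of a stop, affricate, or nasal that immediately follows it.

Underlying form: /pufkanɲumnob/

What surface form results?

[pufkaɲɲunnob]

/n/ before /ɲ/ (palatal) → [ɲ]
/m/ before /n/ (alveolar) → [n]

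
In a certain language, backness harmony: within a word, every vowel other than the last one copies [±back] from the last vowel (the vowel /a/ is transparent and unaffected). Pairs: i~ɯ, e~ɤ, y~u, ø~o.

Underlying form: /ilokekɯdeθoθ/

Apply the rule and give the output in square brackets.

[ɯlokɤkɯdɤθoθ]

/i/ harmonizes with /o/ ([+back]) → [ɯ]
/e/ harmonizes with /o/ ([+back]) → [ɤ]
/e/ harmonizes with /o/ ([+back]) → [ɤ]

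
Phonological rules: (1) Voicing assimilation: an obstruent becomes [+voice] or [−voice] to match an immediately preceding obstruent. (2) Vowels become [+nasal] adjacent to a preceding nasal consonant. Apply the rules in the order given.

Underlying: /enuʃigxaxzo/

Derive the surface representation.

Rule 1: /x/ after /g/ (voiced) → [ɣ]
Rule 1: /z/ after /x/ (voiceless) → [s]
After rule 1: enuʃigɣaxso
Rule 2: /u/ after nasal /n/ → [ũ]

[enũʃigɣaxso]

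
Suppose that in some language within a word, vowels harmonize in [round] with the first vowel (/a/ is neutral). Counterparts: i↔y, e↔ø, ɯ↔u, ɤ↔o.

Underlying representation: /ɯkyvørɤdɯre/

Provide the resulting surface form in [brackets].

/y/ harmonizes with /ɯ/ ([-round]) → [i]
/ø/ harmonizes with /ɯ/ ([-round]) → [e]

[ɯkiverɤdɯre]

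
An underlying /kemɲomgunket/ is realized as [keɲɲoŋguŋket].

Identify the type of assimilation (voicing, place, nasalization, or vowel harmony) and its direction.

/m/→[ɲ] /m/→[ŋ] /n/→[ŋ].
Each target copies a feature from the following segment, so the direction is regressive.

place assimilation, regressive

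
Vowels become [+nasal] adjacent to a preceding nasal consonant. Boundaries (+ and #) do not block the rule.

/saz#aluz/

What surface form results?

no segment meets the rule's conditions; no change.

[saz#aluz]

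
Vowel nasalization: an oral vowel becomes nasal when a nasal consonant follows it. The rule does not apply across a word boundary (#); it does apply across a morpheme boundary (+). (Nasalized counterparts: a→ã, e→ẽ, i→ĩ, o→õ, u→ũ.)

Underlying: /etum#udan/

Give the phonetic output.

/u/ before nasal /m/ → [ũ]
/a/ before nasal /n/ → [ã]

[etũm#udãn]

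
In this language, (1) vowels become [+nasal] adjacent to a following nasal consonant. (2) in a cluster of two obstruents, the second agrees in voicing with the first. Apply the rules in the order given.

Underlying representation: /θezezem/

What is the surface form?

[θezezẽm]

Rule 1: /e/ before nasal /m/ → [ẽ]
After rule 1: θezezẽm
Rule 2: no segment meets the rule's conditions; no change.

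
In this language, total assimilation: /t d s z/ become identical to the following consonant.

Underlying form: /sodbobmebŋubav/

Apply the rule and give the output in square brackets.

/d/ before /b/ → [b] (total assimilation)

[sobbobmebŋubav]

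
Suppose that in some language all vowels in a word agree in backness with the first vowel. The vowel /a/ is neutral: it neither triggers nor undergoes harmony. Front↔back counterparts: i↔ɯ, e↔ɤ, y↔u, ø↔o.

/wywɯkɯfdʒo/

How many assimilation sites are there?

3

/ɯ/ harmonizes with /y/ ([-back]) → [i]
/ɯ/ harmonizes with /y/ ([-back]) → [i]
/o/ harmonizes with /y/ ([-back]) → [ø]
3 segments change.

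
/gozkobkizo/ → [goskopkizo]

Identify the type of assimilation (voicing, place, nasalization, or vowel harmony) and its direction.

voicing assimilation, regressive

/z/→[s] /b/→[p].
Each target copies a feature from the following segment, so the direction is regressive.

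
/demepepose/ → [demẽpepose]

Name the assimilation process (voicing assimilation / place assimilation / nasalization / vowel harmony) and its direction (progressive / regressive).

nasalization, progressive

/e/→[ẽ].
Each target copies a feature from the preceding segment, so the direction is progressive.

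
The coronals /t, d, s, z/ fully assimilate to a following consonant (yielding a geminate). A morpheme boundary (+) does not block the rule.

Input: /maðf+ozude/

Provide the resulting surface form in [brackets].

no segment meets the rule's conditions; no change.

[maðf+ozude]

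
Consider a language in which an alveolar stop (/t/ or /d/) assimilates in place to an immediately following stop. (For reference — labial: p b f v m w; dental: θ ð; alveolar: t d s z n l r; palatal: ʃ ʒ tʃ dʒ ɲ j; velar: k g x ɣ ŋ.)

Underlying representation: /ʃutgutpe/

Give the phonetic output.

[ʃukguppe]

/t/ before /g/ (velar) → [k]
/t/ before /p/ (labial) → [p]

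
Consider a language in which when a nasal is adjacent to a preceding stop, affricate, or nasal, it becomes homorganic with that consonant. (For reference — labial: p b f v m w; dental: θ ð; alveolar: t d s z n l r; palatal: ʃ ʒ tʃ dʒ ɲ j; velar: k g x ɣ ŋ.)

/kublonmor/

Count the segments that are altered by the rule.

1

/m/ after /n/ (alveolar) → [n]
1 segment changes.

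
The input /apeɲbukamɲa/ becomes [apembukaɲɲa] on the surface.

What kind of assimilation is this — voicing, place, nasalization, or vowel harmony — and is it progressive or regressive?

/ɲ/→[m] /m/→[ɲ].
Each target copies a feature from the following segment, so the direction is regressive.

place assimilation, regressive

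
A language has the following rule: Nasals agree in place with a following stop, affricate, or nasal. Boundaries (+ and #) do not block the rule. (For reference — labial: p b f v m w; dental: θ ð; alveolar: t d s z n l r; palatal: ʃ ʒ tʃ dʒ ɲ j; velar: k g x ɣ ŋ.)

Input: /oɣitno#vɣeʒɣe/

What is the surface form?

[oɣitno#vɣeʒɣe]

no segment meets the rule's conditions; no change.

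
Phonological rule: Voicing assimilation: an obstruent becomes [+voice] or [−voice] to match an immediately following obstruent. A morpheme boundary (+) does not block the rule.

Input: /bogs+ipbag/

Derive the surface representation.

[boks+ibbag]

/g/ before /s/ (voiceless) → [k]
/p/ before /b/ (voiced) → [b]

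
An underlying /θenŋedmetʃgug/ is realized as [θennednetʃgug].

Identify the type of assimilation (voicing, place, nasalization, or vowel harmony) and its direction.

/ŋ/→[n] /m/→[n].
Each target copies a feature from the preceding segment, so the direction is progressive.

place assimilation, progressive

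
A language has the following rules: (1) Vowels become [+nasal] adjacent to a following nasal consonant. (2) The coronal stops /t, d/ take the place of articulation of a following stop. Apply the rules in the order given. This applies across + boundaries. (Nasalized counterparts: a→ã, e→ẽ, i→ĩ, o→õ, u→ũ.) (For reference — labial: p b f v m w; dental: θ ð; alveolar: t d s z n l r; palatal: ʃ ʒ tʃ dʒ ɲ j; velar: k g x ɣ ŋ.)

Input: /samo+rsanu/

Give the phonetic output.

[sãmo+rsãnu]

Rule 1: /a/ before nasal /m/ → [ã]
Rule 1: /a/ before nasal /n/ → [ã]
After rule 1: sãmo+rsãnu
Rule 2: no segment meets the rule's conditions; no change.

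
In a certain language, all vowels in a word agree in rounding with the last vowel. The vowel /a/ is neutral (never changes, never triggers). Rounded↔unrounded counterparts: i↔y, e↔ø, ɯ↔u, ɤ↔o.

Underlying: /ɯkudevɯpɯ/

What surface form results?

[ɯkɯdevɯpɯ]

/u/ harmonizes with /ɯ/ ([-round]) → [ɯ]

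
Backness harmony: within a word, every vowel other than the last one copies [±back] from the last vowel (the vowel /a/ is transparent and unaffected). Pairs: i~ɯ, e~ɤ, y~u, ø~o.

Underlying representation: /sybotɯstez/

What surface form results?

[sybøtistez]

/o/ harmonizes with /e/ ([-back]) → [ø]
/ɯ/ harmonizes with /e/ ([-back]) → [i]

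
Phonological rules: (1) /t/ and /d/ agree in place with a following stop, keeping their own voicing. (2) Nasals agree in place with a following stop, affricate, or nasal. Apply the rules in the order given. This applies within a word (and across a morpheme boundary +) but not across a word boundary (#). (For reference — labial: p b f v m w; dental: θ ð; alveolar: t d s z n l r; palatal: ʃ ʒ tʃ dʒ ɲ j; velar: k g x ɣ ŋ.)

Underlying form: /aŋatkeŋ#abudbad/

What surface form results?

Rule 1: /t/ before /k/ (velar) → [k]
Rule 1: /d/ before /b/ (labial) → [b]
After rule 1: aŋakkeŋ#abubbad
Rule 2: no segment meets the rule's conditions; no change.

[aŋakkeŋ#abubbad]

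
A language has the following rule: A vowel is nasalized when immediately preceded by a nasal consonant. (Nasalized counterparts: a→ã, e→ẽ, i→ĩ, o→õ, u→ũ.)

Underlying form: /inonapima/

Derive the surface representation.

/o/ after nasal /n/ → [õ]
/a/ after nasal /n/ → [ã]
/a/ after nasal /m/ → [ã]

[inõnãpimã]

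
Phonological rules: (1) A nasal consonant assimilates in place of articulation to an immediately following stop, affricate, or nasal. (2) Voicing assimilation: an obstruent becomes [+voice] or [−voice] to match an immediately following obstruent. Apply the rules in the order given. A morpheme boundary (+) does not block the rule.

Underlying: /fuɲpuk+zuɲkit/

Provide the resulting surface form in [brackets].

[fumpug+zuŋkit]

Rule 1: /ɲ/ before /p/ (labial) → [m]
Rule 1: /ɲ/ before /k/ (velar) → [ŋ]
After rule 1: fumpuk+zuŋkit
Rule 2: /k/ before /z/ (voiced) → [g]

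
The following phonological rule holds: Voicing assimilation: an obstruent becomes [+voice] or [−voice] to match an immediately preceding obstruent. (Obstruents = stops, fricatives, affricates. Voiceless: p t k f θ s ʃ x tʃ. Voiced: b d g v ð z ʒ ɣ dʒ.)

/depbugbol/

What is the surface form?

/b/ after /p/ (voiceless) → [p]

[deppugbol]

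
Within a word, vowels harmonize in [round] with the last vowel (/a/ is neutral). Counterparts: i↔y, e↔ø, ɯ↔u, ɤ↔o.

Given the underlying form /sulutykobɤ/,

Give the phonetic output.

[sɯlɯtikɤbɤ]

/u/ harmonizes with /ɤ/ ([-round]) → [ɯ]
/u/ harmonizes with /ɤ/ ([-round]) → [ɯ]
/y/ harmonizes with /ɤ/ ([-round]) → [i]
/o/ harmonizes with /ɤ/ ([-round]) → [ɤ]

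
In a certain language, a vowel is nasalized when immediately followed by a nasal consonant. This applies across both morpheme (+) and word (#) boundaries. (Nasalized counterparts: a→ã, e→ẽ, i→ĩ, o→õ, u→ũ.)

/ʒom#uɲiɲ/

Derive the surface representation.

/o/ before nasal /m/ → [õ]
/u/ before nasal /ɲ/ → [ũ]
/i/ before nasal /ɲ/ → [ĩ]

[ʒõm#ũɲĩɲ]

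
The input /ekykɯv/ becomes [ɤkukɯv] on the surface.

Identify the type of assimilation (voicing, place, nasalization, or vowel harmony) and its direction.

vowel harmony, regressive

/e/→[ɤ] /y/→[u].
Vowels agree with the last vowel, so the harmony is regressive.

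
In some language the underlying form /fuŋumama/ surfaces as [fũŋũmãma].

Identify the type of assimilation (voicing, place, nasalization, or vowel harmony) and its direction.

/u/→[ũ] /u/→[ũ] /a/→[ã].
Each target copies a feature from the following segment, so the direction is regressive.

nasalization, regressive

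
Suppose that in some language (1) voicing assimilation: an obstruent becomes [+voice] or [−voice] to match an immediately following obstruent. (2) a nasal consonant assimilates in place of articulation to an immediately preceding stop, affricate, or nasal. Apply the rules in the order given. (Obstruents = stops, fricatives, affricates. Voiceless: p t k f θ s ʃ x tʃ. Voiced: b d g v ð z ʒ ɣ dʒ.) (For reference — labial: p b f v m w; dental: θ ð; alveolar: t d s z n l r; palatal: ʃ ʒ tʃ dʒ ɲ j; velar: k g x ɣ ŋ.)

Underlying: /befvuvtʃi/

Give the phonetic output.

[bevvuftʃi]

Rule 1: /f/ before /v/ (voiced) → [v]
Rule 1: /v/ before /tʃ/ (voiceless) → [f]
After rule 1: bevvuftʃi
Rule 2: no segment meets the rule's conditions; no change.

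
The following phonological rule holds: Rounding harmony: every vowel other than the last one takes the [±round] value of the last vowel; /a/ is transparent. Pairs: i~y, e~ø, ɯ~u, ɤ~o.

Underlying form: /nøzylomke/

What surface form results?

/ø/ harmonizes with /e/ ([-round]) → [e]
/y/ harmonizes with /e/ ([-round]) → [i]
/o/ harmonizes with /e/ ([-round]) → [ɤ]

[nezilɤmke]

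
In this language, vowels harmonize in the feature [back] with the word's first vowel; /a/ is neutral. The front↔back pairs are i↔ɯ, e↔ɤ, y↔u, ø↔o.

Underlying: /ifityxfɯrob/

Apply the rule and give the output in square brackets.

[ifityxfirøb]

/ɯ/ harmonizes with /i/ ([-back]) → [i]
/o/ harmonizes with /i/ ([-back]) → [ø]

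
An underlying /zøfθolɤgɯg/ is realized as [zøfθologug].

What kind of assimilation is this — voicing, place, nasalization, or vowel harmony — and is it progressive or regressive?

vowel harmony, progressive

/ɤ/→[o] /ɯ/→[u].
Vowels agree with the first vowel, so the harmony is progressive.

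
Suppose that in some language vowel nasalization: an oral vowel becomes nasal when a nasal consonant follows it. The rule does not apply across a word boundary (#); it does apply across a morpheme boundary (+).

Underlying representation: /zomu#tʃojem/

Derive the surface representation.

/o/ before nasal /m/ → [õ]
/e/ before nasal /m/ → [ẽ]

[zõmu#tʃojẽm]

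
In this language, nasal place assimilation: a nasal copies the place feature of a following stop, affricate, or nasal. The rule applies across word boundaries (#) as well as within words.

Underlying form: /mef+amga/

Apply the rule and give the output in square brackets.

[mef+aŋga]

/m/ before /g/ (velar) → [ŋ]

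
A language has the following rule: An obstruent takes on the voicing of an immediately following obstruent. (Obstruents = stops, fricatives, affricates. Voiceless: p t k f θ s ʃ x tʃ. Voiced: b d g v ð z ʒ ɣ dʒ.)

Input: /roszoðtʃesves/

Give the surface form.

[rozzoθtʃezves]

/s/ before /z/ (voiced) → [z]
/ð/ before /tʃ/ (voiceless) → [θ]
/s/ before /v/ (voiced) → [z]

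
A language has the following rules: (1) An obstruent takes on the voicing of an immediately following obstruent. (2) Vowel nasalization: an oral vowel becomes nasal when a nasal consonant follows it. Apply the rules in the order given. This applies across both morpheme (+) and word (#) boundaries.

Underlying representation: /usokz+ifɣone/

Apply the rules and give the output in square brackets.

[usogz+ivɣõne]

Rule 1: /k/ before /z/ (voiced) → [g]
Rule 1: /f/ before /ɣ/ (voiced) → [v]
After rule 1: usogz+ivɣone
Rule 2: /o/ before nasal /n/ → [õ]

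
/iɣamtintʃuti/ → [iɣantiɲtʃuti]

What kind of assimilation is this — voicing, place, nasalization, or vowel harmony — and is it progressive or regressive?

place assimilation, regressive

/m/→[n] /n/→[ɲ].
Each target copies a feature from the following segment, so the direction is regressive.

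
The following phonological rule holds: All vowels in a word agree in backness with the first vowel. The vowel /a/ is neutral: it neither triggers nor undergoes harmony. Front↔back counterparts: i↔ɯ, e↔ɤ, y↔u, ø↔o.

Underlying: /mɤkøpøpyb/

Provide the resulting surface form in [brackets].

/ø/ harmonizes with /ɤ/ ([+back]) → [o]
/ø/ harmonizes with /ɤ/ ([+back]) → [o]
/y/ harmonizes with /ɤ/ ([+back]) → [u]

[mɤkopopub]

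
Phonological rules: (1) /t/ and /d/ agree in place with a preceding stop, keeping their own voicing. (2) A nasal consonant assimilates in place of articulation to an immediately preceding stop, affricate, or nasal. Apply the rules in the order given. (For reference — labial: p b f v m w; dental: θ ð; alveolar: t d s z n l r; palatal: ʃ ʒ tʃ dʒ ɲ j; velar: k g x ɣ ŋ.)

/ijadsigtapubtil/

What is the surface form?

[ijadsigkapubpil]

Rule 1: /t/ after /g/ (velar) → [k]
Rule 1: /t/ after /b/ (labial) → [p]
After rule 1: ijadsigkapubpil
Rule 2: no segment meets the rule's conditions; no change.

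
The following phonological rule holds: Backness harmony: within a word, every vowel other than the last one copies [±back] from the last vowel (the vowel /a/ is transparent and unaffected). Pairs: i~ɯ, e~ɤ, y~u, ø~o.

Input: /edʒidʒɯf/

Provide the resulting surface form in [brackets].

/e/ harmonizes with /ɯ/ ([+back]) → [ɤ]
/i/ harmonizes with /ɯ/ ([+back]) → [ɯ]

[ɤdʒɯdʒɯf]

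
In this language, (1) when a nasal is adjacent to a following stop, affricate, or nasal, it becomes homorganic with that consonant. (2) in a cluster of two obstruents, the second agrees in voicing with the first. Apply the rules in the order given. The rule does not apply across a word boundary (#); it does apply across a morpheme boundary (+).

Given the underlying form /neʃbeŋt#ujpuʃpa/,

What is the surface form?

[neʃpent#ujpuʃpa]

Rule 1: /ŋ/ before /t/ (alveolar) → [n]
After rule 1: neʃbent#ujpuʃpa
Rule 2: /b/ after /ʃ/ (voiceless) → [p]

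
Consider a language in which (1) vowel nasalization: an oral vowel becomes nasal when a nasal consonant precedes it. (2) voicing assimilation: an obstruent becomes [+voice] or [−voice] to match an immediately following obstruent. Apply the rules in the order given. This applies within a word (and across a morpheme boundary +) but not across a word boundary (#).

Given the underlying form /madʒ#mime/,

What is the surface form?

Rule 1: /a/ after nasal /m/ → [ã]
Rule 1: /i/ after nasal /m/ → [ĩ]
Rule 1: /e/ after nasal /m/ → [ẽ]
After rule 1: mãdʒ#mĩmẽ
Rule 2: no segment meets the rule's conditions; no change.

[mãdʒ#mĩmẽ]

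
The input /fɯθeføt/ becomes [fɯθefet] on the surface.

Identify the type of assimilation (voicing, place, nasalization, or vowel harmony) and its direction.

/ø/→[e].
Vowels agree with the first vowel, so the harmony is progressive.

vowel harmony, progressive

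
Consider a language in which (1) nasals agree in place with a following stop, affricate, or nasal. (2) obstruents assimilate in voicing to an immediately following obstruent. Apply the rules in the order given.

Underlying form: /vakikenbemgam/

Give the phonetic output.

Rule 1: /n/ before /b/ (labial) → [m]
Rule 1: /m/ before /g/ (velar) → [ŋ]
After rule 1: vakikembeŋgam
Rule 2: no segment meets the rule's conditions; no change.

[vakikembeŋgam]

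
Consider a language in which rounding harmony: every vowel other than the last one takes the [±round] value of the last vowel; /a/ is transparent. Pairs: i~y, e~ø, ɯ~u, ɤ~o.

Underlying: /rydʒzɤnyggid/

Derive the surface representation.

[ridʒzɤniggid]

/y/ harmonizes with /i/ ([-round]) → [i]
/y/ harmonizes with /i/ ([-round]) → [i]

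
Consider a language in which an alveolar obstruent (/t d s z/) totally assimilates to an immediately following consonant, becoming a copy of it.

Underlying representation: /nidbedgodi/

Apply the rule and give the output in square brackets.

[nibbeggodi]

/d/ before /b/ → [b] (total assimilation)
/d/ before /g/ → [g] (total assimilation)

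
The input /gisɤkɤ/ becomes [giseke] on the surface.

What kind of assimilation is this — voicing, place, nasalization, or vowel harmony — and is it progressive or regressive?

/ɤ/→[e] /ɤ/→[e].
Vowels agree with the first vowel, so the harmony is progressive.

vowel harmony, progressive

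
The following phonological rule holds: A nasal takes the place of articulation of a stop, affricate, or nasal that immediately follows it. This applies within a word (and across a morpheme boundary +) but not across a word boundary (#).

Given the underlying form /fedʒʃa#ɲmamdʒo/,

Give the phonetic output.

[fedʒʃa#mmaɲdʒo]

/ɲ/ before /m/ (labial) → [m]
/m/ before /dʒ/ (palatal) → [ɲ]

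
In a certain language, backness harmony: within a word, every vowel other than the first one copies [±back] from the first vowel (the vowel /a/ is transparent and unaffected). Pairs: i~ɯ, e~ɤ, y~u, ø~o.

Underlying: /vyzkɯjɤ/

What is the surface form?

[vyzkije]

/ɯ/ harmonizes with /y/ ([-back]) → [i]
/ɤ/ harmonizes with /y/ ([-back]) → [e]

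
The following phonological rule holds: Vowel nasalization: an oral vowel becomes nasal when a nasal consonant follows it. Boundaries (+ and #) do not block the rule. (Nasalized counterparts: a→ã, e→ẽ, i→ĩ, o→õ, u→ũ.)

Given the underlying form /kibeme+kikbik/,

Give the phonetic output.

[kibẽme+kikbik]

/e/ before nasal /m/ → [ẽ]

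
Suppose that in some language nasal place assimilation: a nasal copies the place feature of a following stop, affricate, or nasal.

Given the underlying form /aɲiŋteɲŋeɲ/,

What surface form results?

[aɲinteŋŋeɲ]

/ŋ/ before /t/ (alveolar) → [n]
/ɲ/ before /ŋ/ (velar) → [ŋ]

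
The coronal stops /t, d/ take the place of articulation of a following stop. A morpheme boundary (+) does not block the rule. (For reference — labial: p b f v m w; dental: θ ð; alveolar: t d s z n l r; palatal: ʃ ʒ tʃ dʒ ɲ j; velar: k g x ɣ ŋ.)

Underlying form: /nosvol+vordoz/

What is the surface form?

[nosvol+vordoz]

no segment meets the rule's conditions; no change.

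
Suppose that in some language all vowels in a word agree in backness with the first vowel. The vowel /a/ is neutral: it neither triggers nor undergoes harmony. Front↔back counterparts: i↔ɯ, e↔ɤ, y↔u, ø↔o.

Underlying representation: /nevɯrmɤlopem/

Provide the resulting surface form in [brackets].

/ɯ/ harmonizes with /e/ ([-back]) → [i]
/ɤ/ harmonizes with /e/ ([-back]) → [e]
/o/ harmonizes with /e/ ([-back]) → [ø]

[nevirmeløpem]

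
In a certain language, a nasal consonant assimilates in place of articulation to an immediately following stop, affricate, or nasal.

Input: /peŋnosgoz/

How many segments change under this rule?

/ŋ/ before /n/ (alveolar) → [n]
1 segment changes.

1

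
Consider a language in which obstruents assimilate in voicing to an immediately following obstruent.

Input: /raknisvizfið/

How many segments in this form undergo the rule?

2

/s/ before /v/ (voiced) → [z]
/z/ before /f/ (voiceless) → [s]
2 segments change.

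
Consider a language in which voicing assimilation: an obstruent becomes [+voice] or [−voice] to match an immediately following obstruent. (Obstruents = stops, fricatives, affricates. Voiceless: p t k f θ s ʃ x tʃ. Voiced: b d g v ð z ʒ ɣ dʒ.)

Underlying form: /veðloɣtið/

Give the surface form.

/ɣ/ before /t/ (voiceless) → [x]

[veðloxtið]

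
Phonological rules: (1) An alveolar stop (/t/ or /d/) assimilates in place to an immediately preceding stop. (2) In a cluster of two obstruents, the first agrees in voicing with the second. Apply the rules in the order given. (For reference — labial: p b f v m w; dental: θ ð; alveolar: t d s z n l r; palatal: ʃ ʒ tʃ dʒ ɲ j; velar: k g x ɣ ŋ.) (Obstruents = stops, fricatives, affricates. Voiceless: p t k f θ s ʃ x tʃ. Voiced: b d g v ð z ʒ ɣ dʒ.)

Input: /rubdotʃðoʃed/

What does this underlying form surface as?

Rule 1: /d/ after /b/ (labial) → [b]
After rule 1: rubbotʃðoʃed
Rule 2: /tʃ/ before /ð/ (voiced) → [dʒ]

[rubbodʒðoʃed]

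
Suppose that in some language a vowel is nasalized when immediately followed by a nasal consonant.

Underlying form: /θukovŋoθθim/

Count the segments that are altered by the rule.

/i/ before nasal /m/ → [ĩ]
1 segment changes.

1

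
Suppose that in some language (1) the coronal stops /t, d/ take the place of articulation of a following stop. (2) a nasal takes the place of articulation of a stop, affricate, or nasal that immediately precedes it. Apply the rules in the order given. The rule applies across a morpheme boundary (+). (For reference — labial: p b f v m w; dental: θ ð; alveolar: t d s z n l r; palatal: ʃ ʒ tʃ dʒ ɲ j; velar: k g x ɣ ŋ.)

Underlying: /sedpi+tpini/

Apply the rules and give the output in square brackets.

[sebpi+ppini]

Rule 1: /d/ before /p/ (labial) → [b]
Rule 1: /t/ before /p/ (labial) → [p]
After rule 1: sebpi+ppini
Rule 2: no segment meets the rule's conditions; no change.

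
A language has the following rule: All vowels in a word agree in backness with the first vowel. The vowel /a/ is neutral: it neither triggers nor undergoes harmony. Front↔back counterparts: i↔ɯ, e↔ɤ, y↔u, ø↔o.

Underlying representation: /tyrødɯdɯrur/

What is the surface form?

/ɯ/ harmonizes with /y/ ([-back]) → [i]
/ɯ/ harmonizes with /y/ ([-back]) → [i]
/u/ harmonizes with /y/ ([-back]) → [y]

[tyrødidiryr]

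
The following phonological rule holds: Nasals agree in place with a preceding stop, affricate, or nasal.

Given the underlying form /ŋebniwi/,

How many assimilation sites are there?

/n/ after /b/ (labial) → [m]
1 segment changes.

1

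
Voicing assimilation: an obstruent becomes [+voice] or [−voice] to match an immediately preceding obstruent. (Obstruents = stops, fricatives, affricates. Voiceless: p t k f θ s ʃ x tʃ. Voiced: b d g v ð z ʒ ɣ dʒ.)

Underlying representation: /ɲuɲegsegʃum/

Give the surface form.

/s/ after /g/ (voiced) → [z]
/ʃ/ after /g/ (voiced) → [ʒ]

[ɲuɲegzegʒum]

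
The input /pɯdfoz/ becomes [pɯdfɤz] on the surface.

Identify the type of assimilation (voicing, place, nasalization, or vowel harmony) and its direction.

/o/→[ɤ].
Vowels agree with the first vowel, so the harmony is progressive.

vowel harmony, progressive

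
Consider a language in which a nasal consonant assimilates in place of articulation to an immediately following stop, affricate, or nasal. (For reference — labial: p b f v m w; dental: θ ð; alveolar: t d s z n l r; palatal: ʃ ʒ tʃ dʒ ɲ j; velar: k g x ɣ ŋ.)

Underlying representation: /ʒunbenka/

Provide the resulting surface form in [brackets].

[ʒumbeŋka]

/n/ before /b/ (labial) → [m]
/n/ before /k/ (velar) → [ŋ]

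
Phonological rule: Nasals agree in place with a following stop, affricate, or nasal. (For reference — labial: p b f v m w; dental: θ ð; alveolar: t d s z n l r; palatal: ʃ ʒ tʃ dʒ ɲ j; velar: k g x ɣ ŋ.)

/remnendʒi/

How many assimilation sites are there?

/m/ before /n/ (alveolar) → [n]
/n/ before /dʒ/ (palatal) → [ɲ]
2 segments change.

2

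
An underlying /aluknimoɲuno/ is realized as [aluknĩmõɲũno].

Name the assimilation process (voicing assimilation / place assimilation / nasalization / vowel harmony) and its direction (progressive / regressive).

/i/→[ĩ] /o/→[õ] /u/→[ũ].
Each target copies a feature from the following segment, so the direction is regressive.

nasalization, regressive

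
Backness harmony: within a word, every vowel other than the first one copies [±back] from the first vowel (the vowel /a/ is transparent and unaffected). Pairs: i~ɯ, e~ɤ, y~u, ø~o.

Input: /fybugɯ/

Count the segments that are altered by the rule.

/u/ harmonizes with /y/ ([-back]) → [y]
/ɯ/ harmonizes with /y/ ([-back]) → [i]
2 segments change.

2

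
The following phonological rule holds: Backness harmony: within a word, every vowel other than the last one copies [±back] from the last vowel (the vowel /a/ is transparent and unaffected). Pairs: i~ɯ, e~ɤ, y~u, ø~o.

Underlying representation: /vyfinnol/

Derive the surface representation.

/y/ harmonizes with /o/ ([+back]) → [u]
/i/ harmonizes with /o/ ([+back]) → [ɯ]

[vufɯnnol]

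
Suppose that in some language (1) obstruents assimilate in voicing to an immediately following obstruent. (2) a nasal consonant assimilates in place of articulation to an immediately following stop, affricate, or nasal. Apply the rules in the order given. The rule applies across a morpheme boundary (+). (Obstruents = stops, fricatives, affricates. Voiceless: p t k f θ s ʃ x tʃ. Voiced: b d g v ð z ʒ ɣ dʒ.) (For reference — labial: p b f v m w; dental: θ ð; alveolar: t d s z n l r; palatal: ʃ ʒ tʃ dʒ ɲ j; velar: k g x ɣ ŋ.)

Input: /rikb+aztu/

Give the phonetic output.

Rule 1: /k/ before /b/ (voiced) → [g]
Rule 1: /z/ before /t/ (voiceless) → [s]
After rule 1: rigb+astu
Rule 2: no segment meets the rule's conditions; no change.

[rigb+astu]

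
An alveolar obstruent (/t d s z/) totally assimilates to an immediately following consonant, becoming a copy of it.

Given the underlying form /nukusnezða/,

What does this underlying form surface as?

/s/ before /n/ → [n] (total assimilation)
/z/ before /ð/ → [ð] (total assimilation)

[nukunneðða]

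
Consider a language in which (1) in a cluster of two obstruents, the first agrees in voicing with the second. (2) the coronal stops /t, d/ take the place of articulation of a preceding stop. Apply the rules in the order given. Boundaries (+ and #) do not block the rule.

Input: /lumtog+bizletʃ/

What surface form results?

[lumtog+bizletʃ]

Rule 1: no segment meets the rule's conditions; no change.
After rule 1: lumtog+bizletʃ
Rule 2: no segment meets the rule's conditions; no change.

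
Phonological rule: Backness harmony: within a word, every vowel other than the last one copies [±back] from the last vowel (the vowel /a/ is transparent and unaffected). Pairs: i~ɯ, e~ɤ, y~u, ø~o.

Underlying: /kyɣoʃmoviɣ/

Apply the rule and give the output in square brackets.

[kyɣøʃmøviɣ]

/o/ harmonizes with /i/ ([-back]) → [ø]
/o/ harmonizes with /i/ ([-back]) → [ø]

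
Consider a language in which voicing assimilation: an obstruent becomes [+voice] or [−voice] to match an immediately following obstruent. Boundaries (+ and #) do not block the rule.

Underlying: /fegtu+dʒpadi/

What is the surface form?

/g/ before /t/ (voiceless) → [k]
/dʒ/ before /p/ (voiceless) → [tʃ]

[fektu+tʃpadi]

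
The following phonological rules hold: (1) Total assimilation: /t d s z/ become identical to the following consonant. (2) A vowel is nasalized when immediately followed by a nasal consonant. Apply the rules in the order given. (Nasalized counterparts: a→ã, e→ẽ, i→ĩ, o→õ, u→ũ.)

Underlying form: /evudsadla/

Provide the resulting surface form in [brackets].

Rule 1: /d/ before /s/ → [s] (total assimilation)
Rule 1: /d/ before /l/ → [l] (total assimilation)
After rule 1: evussalla
Rule 2: no segment meets the rule's conditions; no change.

[evussalla]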